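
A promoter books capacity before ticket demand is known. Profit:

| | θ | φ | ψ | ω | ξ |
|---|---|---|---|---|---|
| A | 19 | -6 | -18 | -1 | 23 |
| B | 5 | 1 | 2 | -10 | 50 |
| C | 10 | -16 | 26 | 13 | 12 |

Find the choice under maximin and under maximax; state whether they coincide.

Row minima: A=-18, B=-10, C=-16
Best worst-case = -10 → B.
Row maxima: A=23, B=50, C=26
Best best-case = 50 → B.

maximin → B; maximax → B (agree)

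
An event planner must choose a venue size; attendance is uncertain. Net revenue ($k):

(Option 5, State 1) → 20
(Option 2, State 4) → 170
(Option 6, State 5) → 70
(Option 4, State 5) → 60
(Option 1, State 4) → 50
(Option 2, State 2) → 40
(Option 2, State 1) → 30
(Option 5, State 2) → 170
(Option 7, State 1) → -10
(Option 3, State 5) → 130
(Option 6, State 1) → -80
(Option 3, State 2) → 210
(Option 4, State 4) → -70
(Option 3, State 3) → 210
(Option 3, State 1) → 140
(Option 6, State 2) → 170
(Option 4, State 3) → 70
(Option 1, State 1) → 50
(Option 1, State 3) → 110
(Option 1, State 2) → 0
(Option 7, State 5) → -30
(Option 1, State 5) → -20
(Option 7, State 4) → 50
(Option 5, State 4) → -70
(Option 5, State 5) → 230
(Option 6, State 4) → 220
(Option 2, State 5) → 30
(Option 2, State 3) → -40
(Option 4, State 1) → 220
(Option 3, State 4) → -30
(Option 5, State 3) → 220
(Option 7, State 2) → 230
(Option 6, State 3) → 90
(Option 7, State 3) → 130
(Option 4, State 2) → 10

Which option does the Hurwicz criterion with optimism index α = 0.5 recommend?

Option 7

Option 1: 0.5·110 + 0.5·(-20) = 45
Option 2: 0.5·170 + 0.5·(-40) = 65
Option 3: 0.5·210 + 0.5·(-30) = 90
Option 4: 0.5·220 + 0.5·(-70) = 75
Option 5: 0.5·230 + 0.5·(-70) = 80
Option 6: 0.5·220 + 0.5·(-80) = 70
Option 7: 0.5·230 + 0.5·(-30) = 100
Highest Hurwicz score = 100 → Option 7.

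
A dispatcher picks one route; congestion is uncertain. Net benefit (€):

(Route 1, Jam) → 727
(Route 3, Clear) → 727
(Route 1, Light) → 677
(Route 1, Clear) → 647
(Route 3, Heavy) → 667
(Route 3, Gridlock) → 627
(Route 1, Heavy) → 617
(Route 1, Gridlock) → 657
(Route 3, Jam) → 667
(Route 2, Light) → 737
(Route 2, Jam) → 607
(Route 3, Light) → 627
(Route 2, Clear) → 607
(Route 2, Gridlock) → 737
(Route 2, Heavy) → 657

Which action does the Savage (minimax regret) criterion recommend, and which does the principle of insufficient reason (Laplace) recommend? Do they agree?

Column bests: Clear=727, Light=737, Heavy=667, Jam=727, Gridlock=737.
Route 1 regrets: 80, 60, 50, 0, 80 → max 80
Route 2 regrets: 120, 0, 10, 120, 0 → max 120
Route 3 regrets: 0, 110, 0, 60, 110 → max 110
Smallest max regret = 80 → Route 1.
Row averages: Route 1=665, Route 2=669, Route 3=663
Highest average = 669 → Route 2.

minimax regret → Route 1; laplace → Route 2 (disagree)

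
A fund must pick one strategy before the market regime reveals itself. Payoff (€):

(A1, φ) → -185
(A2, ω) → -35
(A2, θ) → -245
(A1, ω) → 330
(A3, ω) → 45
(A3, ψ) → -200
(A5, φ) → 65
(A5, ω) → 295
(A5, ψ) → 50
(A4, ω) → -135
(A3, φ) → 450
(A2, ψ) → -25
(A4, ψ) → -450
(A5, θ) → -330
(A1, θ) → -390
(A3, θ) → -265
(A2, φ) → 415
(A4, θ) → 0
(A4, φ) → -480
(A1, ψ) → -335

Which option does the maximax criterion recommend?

A3

Row maxima: A1=330, A2=415, A3=450, A4=0, A5=295
Best best-case = 450 → A3.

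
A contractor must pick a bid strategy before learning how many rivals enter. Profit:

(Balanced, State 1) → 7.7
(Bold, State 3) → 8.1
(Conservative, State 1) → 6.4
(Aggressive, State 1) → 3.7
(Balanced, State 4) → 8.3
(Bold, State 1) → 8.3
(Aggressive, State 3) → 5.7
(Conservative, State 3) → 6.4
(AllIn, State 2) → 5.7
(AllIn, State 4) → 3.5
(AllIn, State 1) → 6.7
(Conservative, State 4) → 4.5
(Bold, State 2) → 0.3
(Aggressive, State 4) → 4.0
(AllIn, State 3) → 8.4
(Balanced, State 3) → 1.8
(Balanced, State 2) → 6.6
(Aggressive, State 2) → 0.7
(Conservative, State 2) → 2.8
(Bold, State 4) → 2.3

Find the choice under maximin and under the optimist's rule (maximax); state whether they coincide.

maximin → AllIn; maximax → AllIn (agree)

Row minima: Conservative=2.8, Balanced=1.8, Aggressive=0.7, Bold=0.3, AllIn=3.5
Best worst-case = 3.5 → AllIn.
Row maxima: Conservative=6.4, Balanced=8.3, Aggressive=5.7, Bold=8.3, AllIn=8.4
Best best-case = 8.4 → AllIn.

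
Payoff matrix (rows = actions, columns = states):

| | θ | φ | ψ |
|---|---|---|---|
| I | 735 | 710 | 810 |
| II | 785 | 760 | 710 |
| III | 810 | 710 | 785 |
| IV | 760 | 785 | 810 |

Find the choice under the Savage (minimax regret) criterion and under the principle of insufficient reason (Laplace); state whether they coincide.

Column bests: θ=810, φ=785, ψ=810.
I regrets: 75, 75, 0 → max 75
II regrets: 25, 25, 100 → max 100
III regrets: 0, 75, 25 → max 75
IV regrets: 50, 0, 0 → max 50
Smallest max regret = 50 → IV.
Row averages: I=2255/3, II=2255/3, III=2305/3, IV=785
Highest average = 785 → IV.

minimax regret → IV; laplace → IV (agree)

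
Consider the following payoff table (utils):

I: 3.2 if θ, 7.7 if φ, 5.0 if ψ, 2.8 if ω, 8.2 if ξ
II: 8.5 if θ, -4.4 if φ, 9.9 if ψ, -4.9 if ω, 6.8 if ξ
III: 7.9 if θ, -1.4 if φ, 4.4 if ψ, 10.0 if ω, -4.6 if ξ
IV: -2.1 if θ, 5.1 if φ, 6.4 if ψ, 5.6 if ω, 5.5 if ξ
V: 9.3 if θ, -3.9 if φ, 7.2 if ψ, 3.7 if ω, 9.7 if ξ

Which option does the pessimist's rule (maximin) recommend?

I

Row minima: I=2.8, II=-4.9, III=-4.6, IV=-2.1, V=-3.9
Best worst-case = 2.8 → I.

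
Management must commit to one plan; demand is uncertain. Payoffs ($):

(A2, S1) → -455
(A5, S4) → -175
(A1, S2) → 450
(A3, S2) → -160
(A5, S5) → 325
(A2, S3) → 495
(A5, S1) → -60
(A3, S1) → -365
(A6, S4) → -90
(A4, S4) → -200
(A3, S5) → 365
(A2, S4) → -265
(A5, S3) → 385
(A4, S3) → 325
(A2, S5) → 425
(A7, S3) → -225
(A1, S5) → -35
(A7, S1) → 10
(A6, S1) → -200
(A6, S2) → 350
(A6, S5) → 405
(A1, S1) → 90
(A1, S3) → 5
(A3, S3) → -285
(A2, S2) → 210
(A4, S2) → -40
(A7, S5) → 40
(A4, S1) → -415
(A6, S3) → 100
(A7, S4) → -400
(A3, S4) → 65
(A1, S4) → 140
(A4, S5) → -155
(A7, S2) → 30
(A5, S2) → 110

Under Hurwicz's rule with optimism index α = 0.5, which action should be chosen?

A1: 0.5·450 + 0.5·(-35) = 207.5
A2: 0.5·495 + 0.5·(-455) = 20
A3: 0.5·365 + 0.5·(-365) = 0
A4: 0.5·325 + 0.5·(-415) = -45
A5: 0.5·385 + 0.5·(-175) = 105
A6: 0.5·405 + 0.5·(-200) = 102.5
A7: 0.5·40 + 0.5·(-400) = -180
Highest Hurwicz score = 207.5 → A1.

A1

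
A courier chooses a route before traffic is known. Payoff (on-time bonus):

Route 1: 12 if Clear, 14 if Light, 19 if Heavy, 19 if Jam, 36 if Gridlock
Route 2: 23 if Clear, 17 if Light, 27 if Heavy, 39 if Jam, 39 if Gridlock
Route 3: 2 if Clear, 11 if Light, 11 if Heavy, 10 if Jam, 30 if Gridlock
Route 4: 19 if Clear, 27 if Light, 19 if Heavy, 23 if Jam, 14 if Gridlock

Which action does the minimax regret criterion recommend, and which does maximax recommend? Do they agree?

minimax regret → Route 2; maximax → Route 2 (agree)

Column bests: Clear=23, Light=27, Heavy=27, Jam=39, Gridlock=39.
Route 1 regrets: 11, 13, 8, 20, 3 → max 20
Route 2 regrets: 0, 10, 0, 0, 0 → max 10
Route 3 regrets: 21, 16, 16, 29, 9 → max 29
Route 4 regrets: 4, 0, 8, 16, 25 → max 25
Smallest max regret = 10 → Route 2.
Row maxima: Route 1=36, Route 2=39, Route 3=30, Route 4=27
Best best-case = 39 → Route 2.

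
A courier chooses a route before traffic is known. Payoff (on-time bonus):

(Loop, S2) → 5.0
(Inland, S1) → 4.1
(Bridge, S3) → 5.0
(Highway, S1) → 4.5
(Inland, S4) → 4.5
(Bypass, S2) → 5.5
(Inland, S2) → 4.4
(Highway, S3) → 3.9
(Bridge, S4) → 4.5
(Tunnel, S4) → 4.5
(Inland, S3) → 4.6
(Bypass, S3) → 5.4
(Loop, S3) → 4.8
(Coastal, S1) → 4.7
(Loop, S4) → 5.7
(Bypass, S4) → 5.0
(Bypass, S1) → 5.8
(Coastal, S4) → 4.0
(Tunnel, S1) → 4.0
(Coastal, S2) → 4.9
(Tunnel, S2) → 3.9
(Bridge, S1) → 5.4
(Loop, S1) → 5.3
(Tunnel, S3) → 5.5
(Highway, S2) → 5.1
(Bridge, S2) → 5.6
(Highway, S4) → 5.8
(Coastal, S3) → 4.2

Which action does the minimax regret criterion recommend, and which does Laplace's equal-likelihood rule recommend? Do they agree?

Column bests: S1=5.8, S2=5.6, S3=5.5, S4=5.8.
Bypass regrets: 0.0, 0.1, 0.1, 0.8 → max 0.8
Tunnel regrets: 1.8, 1.7, 0.0, 1.3 → max 1.8
Inland regrets: 1.7, 1.2, 0.9, 1.3 → max 1.7
Loop regrets: 0.5, 0.6, 0.7, 0.1 → max 0.7
Coastal regrets: 1.1, 0.7, 1.3, 1.8 → max 1.8
Highway regrets: 1.3, 0.5, 1.6, 0.0 → max 1.6
Bridge regrets: 0.4, 0.0, 0.5, 1.3 → max 1.3
Smallest max regret = 0.7 → Loop.
Row averages: Bypass=5.425, Tunnel=4.475, Inland=4.4, Loop=5.2, Coastal=4.45, Highway=4.825, Bridge=5.125
Highest average = 5.425 → Bypass.

minimax regret → Loop; laplace → Bypass (disagree)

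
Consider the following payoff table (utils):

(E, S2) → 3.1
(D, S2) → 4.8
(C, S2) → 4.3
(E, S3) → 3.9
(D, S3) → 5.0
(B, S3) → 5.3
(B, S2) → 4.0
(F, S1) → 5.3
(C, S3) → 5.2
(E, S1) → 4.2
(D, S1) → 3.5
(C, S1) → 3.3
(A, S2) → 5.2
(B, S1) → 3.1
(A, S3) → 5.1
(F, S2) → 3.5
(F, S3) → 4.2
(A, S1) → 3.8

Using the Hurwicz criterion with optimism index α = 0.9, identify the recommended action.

F

A: 0.9·5.2 + 0.1·3.8 = 5.06
B: 0.9·5.3 + 0.1·3.1 = 5.08
C: 0.9·5.2 + 0.1·3.3 = 5.01
D: 0.9·5.0 + 0.1·3.5 = 4.85
E: 0.9·4.2 + 0.1·3.1 = 4.09
F: 0.9·5.3 + 0.1·3.5 = 5.12
Highest Hurwicz score = 5.12 → F.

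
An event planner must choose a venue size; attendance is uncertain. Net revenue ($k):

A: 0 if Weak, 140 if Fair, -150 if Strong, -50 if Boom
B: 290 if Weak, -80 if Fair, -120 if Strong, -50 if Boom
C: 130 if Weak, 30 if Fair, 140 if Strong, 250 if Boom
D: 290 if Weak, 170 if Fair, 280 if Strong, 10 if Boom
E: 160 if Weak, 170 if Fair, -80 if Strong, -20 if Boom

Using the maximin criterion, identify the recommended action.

Row minima: A=-150, B=-120, C=30, D=10, E=-80
Best worst-case = 30 → C.

C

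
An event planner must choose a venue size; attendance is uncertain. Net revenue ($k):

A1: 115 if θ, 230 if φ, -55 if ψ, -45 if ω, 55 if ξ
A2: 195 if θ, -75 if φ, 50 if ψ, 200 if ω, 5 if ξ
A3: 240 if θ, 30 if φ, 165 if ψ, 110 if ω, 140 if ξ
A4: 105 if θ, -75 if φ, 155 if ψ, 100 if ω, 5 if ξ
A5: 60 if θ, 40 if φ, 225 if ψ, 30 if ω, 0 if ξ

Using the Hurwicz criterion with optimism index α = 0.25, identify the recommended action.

A3

A1: 0.25·230 + 0.75·(-55) = 16.25
A2: 0.25·200 + 0.75·(-75) = -6.25
A3: 0.25·240 + 0.75·30 = 82.5
A4: 0.25·155 + 0.75·(-75) = -17.5
A5: 0.25·225 + 0.75·0 = 56.25
Highest Hurwicz score = 82.5 → A3.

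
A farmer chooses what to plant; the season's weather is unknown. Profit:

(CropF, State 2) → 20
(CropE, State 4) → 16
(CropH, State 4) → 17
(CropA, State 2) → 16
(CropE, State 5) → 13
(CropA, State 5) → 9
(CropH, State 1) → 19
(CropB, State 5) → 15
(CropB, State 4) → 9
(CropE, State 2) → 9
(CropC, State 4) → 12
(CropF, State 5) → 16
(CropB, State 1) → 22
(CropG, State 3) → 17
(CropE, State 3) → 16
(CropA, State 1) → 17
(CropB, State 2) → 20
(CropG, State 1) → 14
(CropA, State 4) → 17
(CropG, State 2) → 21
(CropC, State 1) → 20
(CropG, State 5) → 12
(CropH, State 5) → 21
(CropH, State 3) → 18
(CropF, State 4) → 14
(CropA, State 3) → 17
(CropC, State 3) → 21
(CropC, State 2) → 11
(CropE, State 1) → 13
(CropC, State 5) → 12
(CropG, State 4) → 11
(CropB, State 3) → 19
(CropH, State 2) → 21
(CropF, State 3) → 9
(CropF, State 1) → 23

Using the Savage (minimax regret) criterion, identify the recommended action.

CropH

Column bests: State 1=23, State 2=21, State 3=21, State 4=17, State 5=21.
CropG regrets: 9, 0, 4, 6, 9 → max 9
CropE regrets: 10, 12, 5, 1, 8 → max 12
CropH regrets: 4, 0, 3, 0, 0 → max 4
CropF regrets: 0, 1, 12, 3, 5 → max 12
CropB regrets: 1, 1, 2, 8, 6 → max 8
CropA regrets: 6, 5, 4, 0, 12 → max 12
CropC regrets: 3, 10, 0, 5, 9 → max 10
Smallest max regret = 4 → CropH.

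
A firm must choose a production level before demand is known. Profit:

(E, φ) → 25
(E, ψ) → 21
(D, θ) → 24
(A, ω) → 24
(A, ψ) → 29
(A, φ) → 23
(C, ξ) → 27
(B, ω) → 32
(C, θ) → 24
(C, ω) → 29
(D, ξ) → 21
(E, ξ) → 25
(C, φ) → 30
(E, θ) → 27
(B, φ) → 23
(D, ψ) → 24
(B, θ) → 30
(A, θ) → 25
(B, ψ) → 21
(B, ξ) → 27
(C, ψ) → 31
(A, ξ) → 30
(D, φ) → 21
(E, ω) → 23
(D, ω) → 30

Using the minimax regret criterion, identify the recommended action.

Column bests: θ=30, φ=30, ψ=31, ω=32, ξ=30.
A regrets: 5, 7, 2, 8, 0 → max 8
B regrets: 0, 7, 10, 0, 3 → max 10
C regrets: 6, 0, 0, 3, 3 → max 6
D regrets: 6, 9, 7, 2, 9 → max 9
E regrets: 3, 5, 10, 9, 5 → max 10
Smallest max regret = 6 → C.

C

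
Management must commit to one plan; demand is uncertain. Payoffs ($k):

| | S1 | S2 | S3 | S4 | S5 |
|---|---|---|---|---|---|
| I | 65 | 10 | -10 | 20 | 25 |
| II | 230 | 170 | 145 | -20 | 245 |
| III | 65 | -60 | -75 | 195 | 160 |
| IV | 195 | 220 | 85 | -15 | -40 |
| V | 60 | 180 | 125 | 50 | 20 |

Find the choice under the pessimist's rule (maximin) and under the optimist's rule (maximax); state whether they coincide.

Row minima: I=-10, II=-20, III=-75, IV=-40, V=20
Best worst-case = 20 → V.
Row maxima: I=65, II=245, III=195, IV=220, V=180
Best best-case = 245 → II.

maximin → V; maximax → II (disagree)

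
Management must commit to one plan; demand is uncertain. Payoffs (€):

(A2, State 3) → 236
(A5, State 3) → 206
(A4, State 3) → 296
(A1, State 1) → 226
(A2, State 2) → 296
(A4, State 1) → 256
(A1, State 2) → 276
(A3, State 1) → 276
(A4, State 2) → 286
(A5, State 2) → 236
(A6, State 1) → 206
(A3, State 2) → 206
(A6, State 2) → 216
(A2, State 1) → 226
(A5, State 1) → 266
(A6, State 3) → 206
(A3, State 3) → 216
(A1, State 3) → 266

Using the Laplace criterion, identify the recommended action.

Row averages: A1=256, A2=758/3, A3=698/3, A4=838/3, A5=236, A6=628/3
Highest average = 838/3 → A4.

A4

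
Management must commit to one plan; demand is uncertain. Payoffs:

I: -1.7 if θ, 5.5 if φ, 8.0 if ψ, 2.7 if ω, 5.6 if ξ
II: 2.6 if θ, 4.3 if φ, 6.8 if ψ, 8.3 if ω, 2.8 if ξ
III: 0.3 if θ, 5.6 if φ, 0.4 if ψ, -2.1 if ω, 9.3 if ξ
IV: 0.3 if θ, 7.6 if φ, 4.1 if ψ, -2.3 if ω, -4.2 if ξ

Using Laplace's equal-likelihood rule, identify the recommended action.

Row averages: I=4.02, II=4.96, III=2.7, IV=1.1
Highest average = 4.96 → II.

II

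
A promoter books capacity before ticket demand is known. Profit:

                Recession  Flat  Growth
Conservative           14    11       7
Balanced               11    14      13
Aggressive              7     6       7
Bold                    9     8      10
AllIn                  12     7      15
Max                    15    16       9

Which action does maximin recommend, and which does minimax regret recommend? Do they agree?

Row minima: Conservative=7, Balanced=11, Aggressive=6, Bold=8, AllIn=7, Max=9
Best worst-case = 11 → Balanced.
Column bests: Recession=15, Flat=16, Growth=15.
Conservative regrets: 1, 5, 8 → max 8
Balanced regrets: 4, 2, 2 → max 4
Aggressive regrets: 8, 10, 8 → max 10
Bold regrets: 6, 8, 5 → max 8
AllIn regrets: 3, 9, 0 → max 9
Max regrets: 0, 0, 6 → max 6
Smallest max regret = 4 → Balanced.

maximin → Balanced; minimax regret → Balanced (agree)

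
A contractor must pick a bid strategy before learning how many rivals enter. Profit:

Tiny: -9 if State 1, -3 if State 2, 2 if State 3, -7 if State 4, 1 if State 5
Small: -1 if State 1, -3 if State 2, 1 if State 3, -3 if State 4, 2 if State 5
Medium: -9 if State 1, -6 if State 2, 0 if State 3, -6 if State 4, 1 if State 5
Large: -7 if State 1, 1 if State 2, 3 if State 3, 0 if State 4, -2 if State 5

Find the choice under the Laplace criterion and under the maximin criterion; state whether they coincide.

Row averages: Tiny=-3.2, Small=-0.8, Medium=-4, Large=-1
Highest average = -0.8 → Small.
Row minima: Tiny=-9, Small=-3, Medium=-9, Large=-7
Best worst-case = -3 → Small.

laplace → Small; maximin → Small (agree)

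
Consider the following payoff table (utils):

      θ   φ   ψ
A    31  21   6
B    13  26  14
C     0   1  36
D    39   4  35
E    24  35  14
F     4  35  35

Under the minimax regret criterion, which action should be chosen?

Column bests: θ=39, φ=35, ψ=36.
A regrets: 8, 14, 30 → max 30
B regrets: 26, 9, 22 → max 26
C regrets: 39, 34, 0 → max 39
D regrets: 0, 31, 1 → max 31
E regrets: 15, 0, 22 → max 22
F regrets: 35, 0, 1 → max 35
Smallest max regret = 22 → E.

E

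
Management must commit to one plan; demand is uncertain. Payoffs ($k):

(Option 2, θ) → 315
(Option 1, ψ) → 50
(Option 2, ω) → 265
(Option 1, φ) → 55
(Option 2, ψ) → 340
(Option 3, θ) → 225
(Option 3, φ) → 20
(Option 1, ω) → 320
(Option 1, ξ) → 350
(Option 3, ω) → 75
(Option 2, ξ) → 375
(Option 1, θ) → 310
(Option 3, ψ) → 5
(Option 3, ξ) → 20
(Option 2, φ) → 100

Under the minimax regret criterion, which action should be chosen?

Column bests: θ=315, φ=100, ψ=340, ω=320, ξ=375.
Option 1 regrets: 5, 45, 290, 0, 25 → max 290
Option 2 regrets: 0, 0, 0, 55, 0 → max 55
Option 3 regrets: 90, 80, 335, 245, 355 → max 355
Smallest max regret = 55 → Option 2.

Option 2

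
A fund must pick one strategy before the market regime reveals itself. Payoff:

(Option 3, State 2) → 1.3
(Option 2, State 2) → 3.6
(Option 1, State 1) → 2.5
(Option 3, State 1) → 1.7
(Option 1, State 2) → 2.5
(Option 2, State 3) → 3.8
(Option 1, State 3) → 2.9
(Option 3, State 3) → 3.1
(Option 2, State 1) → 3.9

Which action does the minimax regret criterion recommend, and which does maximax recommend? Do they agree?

Column bests: State 1=3.9, State 2=3.6, State 3=3.8.
Option 1 regrets: 1.4, 1.1, 0.9 → max 1.4
Option 2 regrets: 0.0, 0.0, 0.0 → max 0.0
Option 3 regrets: 2.2, 2.3, 0.7 → max 2.3
Smallest max regret = 0.0 → Option 2.
Row maxima: Option 1=2.9, Option 2=3.9, Option 3=3.1
Best best-case = 3.9 → Option 2.

minimax regret → Option 2; maximax → Option 2 (agree)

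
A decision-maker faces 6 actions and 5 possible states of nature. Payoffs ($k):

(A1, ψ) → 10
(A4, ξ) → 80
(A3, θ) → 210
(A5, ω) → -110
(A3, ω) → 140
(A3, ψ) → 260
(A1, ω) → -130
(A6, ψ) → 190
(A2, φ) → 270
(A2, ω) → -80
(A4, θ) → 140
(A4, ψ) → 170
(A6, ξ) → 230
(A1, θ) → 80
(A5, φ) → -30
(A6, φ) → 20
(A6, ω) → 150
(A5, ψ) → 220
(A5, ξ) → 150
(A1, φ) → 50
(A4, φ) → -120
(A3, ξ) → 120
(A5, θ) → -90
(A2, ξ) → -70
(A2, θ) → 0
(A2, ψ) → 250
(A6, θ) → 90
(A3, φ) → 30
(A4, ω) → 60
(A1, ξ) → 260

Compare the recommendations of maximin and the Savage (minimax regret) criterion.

maximin → A3; minimax regret → A3 (agree)

Row minima: A1=-130, A2=-80, A3=30, A4=-120, A5=-110, A6=20
Best worst-case = 30 → A3.
Column bests: θ=210, φ=270, ψ=260, ω=150, ξ=260.
A1 regrets: 130, 220, 250, 280, 0 → max 280
A2 regrets: 210, 0, 10, 230, 330 → max 330
A3 regrets: 0, 240, 0, 10, 140 → max 240
A4 regrets: 70, 390, 90, 90, 180 → max 390
A5 regrets: 300, 300, 40, 260, 110 → max 300
A6 regrets: 120, 250, 70, 0, 30 → max 250
Smallest max regret = 240 → A3.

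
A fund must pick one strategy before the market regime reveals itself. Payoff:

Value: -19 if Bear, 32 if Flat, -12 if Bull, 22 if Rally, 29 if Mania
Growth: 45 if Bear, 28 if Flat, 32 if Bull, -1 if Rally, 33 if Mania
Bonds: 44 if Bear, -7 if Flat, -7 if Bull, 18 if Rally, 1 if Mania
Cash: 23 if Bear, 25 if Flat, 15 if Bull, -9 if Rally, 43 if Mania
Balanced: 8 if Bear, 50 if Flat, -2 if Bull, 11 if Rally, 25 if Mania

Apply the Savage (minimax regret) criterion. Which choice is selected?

Growth

Column bests: Bear=45, Flat=50, Bull=32, Rally=22, Mania=43.
Value regrets: 64, 18, 44, 0, 14 → max 64
Growth regrets: 0, 22, 0, 23, 10 → max 23
Bonds regrets: 1, 57, 39, 4, 42 → max 57
Cash regrets: 22, 25, 17, 31, 0 → max 31
Balanced regrets: 37, 0, 34, 11, 18 → max 37
Smallest max regret = 23 → Growth.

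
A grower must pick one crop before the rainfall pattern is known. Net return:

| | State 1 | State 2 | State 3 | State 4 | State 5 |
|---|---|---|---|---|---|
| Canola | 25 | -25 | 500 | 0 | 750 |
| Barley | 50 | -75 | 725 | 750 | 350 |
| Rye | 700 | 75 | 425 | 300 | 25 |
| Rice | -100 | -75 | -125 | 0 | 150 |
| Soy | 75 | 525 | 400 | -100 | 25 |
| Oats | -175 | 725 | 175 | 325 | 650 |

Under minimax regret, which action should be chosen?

Rye

Column bests: State 1=700, State 2=725, State 3=725, State 4=750, State 5=750.
Canola regrets: 675, 750, 225, 750, 0 → max 750
Barley regrets: 650, 800, 0, 0, 400 → max 800
Rye regrets: 0, 650, 300, 450, 725 → max 725
Rice regrets: 800, 800, 850, 750, 600 → max 850
Soy regrets: 625, 200, 325, 850, 725 → max 850
Oats regrets: 875, 0, 550, 425, 100 → max 875
Smallest max regret = 725 → Rye.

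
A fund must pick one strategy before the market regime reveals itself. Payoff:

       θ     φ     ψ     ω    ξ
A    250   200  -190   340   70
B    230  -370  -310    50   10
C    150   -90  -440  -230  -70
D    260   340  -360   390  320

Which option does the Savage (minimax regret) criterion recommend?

D

Column bests: θ=260, φ=340, ψ=-190, ω=390, ξ=320.
A regrets: 10, 140, 0, 50, 250 → max 250
B regrets: 30, 710, 120, 340, 310 → max 710
C regrets: 110, 430, 250, 620, 390 → max 620
D regrets: 0, 0, 170, 0, 0 → max 170
Smallest max regret = 170 → D.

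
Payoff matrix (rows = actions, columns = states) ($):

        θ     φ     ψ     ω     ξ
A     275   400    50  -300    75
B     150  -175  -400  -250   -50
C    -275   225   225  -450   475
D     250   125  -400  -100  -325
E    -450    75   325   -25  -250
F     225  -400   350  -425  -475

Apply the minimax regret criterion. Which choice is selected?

A

Column bests: θ=275, φ=400, ψ=350, ω=-25, ξ=475.
A regrets: 0, 0, 300, 275, 400 → max 400
B regrets: 125, 575, 750, 225, 525 → max 750
C regrets: 550, 175, 125, 425, 0 → max 550
D regrets: 25, 275, 750, 75, 800 → max 800
E regrets: 725, 325, 25, 0, 725 → max 725
F regrets: 50, 800, 0, 400, 950 → max 950
Smallest max regret = 400 → A.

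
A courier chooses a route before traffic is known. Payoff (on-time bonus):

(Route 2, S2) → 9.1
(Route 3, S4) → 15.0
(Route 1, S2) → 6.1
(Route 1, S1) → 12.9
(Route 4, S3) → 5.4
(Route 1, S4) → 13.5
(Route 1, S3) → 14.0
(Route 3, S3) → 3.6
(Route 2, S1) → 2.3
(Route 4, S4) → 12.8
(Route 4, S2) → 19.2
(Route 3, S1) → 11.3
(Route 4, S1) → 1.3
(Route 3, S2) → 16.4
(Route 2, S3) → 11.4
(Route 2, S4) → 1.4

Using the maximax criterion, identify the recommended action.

Row maxima: Route 1=14.0, Route 2=11.4, Route 3=16.4, Route 4=19.2
Best best-case = 19.2 → Route 4.

Route 4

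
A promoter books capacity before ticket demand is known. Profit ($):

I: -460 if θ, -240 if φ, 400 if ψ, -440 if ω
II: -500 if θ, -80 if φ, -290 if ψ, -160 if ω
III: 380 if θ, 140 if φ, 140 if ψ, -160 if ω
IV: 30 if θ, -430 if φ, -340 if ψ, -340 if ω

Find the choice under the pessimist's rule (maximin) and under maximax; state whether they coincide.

maximin → III; maximax → I (disagree)

Row minima: I=-460, II=-500, III=-160, IV=-430
Best worst-case = -160 → III.
Row maxima: I=400, II=-80, III=380, IV=30
Best best-case = 400 → I.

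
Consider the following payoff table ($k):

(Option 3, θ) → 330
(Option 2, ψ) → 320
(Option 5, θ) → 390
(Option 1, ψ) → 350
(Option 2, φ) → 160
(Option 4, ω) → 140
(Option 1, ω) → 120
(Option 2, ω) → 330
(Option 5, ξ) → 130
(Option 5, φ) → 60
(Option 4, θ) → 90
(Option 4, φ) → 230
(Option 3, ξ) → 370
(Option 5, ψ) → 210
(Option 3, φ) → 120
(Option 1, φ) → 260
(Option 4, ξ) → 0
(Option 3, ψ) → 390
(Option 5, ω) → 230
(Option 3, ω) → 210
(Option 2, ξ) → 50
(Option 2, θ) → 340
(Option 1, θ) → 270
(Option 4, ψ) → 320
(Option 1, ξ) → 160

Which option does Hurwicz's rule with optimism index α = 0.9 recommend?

Option 1: 0.9·350 + 0.1·120 = 327
Option 2: 0.9·340 + 0.1·50 = 311
Option 3: 0.9·390 + 0.1·120 = 363
Option 4: 0.9·320 + 0.1·0 = 288
Option 5: 0.9·390 + 0.1·60 = 357
Highest Hurwicz score = 363 → Option 3.

Option 3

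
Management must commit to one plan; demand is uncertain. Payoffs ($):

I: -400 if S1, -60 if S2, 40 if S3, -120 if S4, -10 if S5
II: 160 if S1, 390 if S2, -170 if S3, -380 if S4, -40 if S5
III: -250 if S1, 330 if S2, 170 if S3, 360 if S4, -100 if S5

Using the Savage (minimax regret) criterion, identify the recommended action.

Column bests: S1=160, S2=390, S3=170, S4=360, S5=-10.
I regrets: 560, 450, 130, 480, 0 → max 560
II regrets: 0, 0, 340, 740, 30 → max 740
III regrets: 410, 60, 0, 0, 90 → max 410
Smallest max regret = 410 → III.

III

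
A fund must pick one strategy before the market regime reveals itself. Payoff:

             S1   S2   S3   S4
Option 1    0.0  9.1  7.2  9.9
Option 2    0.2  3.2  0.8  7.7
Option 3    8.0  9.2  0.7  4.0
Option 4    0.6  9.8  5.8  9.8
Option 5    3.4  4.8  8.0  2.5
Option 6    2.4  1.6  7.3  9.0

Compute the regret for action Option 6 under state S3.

Best payoff under S3 is 8.0.
Regret = 8.0 − 7.3 = 0.7.

0.7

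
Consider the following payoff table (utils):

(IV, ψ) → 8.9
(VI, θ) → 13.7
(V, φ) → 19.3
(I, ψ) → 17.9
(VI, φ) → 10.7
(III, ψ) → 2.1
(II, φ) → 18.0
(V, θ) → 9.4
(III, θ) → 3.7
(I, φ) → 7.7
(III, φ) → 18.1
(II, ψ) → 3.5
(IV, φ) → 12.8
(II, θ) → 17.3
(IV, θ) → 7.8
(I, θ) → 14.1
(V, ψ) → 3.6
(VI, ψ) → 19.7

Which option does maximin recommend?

VI

Row minima: I=7.7, II=3.5, III=2.1, IV=7.8, V=3.6, VI=10.7
Best worst-case = 10.7 → VI.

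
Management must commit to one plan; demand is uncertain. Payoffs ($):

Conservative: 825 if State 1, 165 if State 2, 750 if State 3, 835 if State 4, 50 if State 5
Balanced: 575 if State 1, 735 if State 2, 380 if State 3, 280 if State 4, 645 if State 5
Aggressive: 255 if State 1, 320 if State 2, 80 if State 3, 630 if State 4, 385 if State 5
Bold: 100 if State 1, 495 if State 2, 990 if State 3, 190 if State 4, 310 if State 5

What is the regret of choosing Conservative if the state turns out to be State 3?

240

Best payoff under State 3 is 990.
Regret = 990 − 750 = 240.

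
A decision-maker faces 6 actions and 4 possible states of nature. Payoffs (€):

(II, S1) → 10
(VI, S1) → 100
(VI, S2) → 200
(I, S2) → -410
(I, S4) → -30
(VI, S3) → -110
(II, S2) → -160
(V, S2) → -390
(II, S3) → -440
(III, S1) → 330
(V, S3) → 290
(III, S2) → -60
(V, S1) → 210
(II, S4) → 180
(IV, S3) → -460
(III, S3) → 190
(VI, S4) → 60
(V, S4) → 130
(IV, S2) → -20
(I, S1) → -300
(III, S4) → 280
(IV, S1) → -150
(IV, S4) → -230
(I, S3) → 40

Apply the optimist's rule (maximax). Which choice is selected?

Row maxima: I=40, II=180, III=330, IV=-20, V=290, VI=200
Best best-case = 330 → III.

III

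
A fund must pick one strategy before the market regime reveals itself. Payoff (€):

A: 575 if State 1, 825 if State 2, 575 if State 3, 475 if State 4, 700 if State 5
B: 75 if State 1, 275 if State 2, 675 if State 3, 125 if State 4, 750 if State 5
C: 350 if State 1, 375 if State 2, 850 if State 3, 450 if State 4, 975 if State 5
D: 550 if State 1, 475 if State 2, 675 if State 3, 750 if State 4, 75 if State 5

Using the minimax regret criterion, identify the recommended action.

A

Column bests: State 1=575, State 2=825, State 3=850, State 4=750, State 5=975.
A regrets: 0, 0, 275, 275, 275 → max 275
B regrets: 500, 550, 175, 625, 225 → max 625
C regrets: 225, 450, 0, 300, 0 → max 450
D regrets: 25, 350, 175, 0, 900 → max 900
Smallest max regret = 275 → A.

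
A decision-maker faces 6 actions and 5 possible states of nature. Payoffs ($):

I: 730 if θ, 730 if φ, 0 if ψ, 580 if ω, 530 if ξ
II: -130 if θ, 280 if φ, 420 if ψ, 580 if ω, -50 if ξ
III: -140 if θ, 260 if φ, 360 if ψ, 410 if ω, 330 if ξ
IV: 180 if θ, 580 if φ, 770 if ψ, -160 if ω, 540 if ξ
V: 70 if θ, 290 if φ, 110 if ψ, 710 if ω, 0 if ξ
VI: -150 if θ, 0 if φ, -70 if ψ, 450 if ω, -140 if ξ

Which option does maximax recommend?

Row maxima: I=730, II=580, III=410, IV=770, V=710, VI=450
Best best-case = 770 → IV.

IV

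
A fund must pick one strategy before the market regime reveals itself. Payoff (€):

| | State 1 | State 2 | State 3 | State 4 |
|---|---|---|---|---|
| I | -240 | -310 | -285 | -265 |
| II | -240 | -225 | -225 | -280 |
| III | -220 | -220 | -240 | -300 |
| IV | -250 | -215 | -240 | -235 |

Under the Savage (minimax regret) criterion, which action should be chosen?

IV

Column bests: State 1=-220, State 2=-215, State 3=-225, State 4=-235.
I regrets: 20, 95, 60, 30 → max 95
II regrets: 20, 10, 0, 45 → max 45
III regrets: 0, 5, 15, 65 → max 65
IV regrets: 30, 0, 15, 0 → max 30
Smallest max regret = 30 → IV.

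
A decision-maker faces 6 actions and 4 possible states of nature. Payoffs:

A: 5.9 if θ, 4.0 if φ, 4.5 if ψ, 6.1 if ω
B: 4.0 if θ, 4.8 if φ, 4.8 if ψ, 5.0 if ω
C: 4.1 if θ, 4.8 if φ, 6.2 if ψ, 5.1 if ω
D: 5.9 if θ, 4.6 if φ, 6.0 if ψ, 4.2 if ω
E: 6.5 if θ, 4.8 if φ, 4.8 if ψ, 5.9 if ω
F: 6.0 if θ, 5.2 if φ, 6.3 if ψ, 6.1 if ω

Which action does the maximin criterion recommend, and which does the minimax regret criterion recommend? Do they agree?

maximin → F; minimax regret → F (agree)

Row minima: A=4.0, B=4.0, C=4.1, D=4.2, E=4.8, F=5.2
Best worst-case = 5.2 → F.
Column bests: θ=6.5, φ=5.2, ψ=6.3, ω=6.1.
A regrets: 0.6, 1.2, 1.8, 0.0 → max 1.8
B regrets: 2.5, 0.4, 1.5, 1.1 → max 2.5
C regrets: 2.4, 0.4, 0.1, 1.0 → max 2.4
D regrets: 0.6, 0.6, 0.3, 1.9 → max 1.9
E regrets: 0.0, 0.4, 1.5, 0.2 → max 1.5
F regrets: 0.5, 0.0, 0.0, 0.0 → max 0.5
Smallest max regret = 0.5 → F.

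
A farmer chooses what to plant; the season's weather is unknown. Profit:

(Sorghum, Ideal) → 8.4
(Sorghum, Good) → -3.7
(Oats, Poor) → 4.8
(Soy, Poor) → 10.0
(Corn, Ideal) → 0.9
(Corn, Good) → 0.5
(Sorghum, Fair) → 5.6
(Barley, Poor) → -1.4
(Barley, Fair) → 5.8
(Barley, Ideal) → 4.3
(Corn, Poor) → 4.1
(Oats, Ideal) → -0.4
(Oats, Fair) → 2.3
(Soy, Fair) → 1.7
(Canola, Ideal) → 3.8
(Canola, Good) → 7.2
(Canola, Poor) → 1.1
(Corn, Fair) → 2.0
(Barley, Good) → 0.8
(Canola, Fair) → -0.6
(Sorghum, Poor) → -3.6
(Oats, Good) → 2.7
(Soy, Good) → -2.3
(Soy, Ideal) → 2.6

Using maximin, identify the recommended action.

Corn

Row minima: Corn=0.5, Sorghum=-3.7, Barley=-1.4, Oats=-0.4, Canola=-0.6, Soy=-2.3
Best worst-case = 0.5 → Corn.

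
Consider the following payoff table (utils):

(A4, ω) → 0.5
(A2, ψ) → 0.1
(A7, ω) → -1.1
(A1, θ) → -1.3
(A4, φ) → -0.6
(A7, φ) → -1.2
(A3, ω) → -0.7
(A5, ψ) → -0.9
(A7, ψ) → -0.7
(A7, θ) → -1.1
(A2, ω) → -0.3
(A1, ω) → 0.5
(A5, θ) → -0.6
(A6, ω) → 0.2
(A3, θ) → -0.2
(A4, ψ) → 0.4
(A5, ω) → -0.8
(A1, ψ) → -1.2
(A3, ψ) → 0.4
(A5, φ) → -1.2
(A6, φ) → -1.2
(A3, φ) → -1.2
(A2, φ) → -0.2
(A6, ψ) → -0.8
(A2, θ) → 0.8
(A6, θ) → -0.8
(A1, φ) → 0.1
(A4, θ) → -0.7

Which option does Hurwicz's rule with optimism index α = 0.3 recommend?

A1: 0.3·0.5 + 0.7·(-1.3) = -0.76
A2: 0.3·0.8 + 0.7·(-0.3) = 0.03
A3: 0.3·0.4 + 0.7·(-1.2) = -0.72
A4: 0.3·0.5 + 0.7·(-0.7) = -0.34
A5: 0.3·(-0.6) + 0.7·(-1.2) = -1.02
A6: 0.3·0.2 + 0.7·(-1.2) = -0.78
A7: 0.3·(-0.7) + 0.7·(-1.2) = -1.05
Highest Hurwicz score = 0.03 → A2.

A2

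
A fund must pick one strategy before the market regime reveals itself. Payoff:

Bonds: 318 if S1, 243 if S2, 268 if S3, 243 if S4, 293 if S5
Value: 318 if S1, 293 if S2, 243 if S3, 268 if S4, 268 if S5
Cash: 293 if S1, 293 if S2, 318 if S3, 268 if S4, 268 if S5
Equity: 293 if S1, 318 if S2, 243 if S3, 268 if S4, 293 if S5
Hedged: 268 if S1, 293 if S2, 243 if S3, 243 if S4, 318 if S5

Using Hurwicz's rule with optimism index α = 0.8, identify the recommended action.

Cash

Bonds: 0.8·318 + 0.2·243 = 303
Value: 0.8·318 + 0.2·243 = 303
Cash: 0.8·318 + 0.2·268 = 308
Equity: 0.8·318 + 0.2·243 = 303
Hedged: 0.8·318 + 0.2·243 = 303
Highest Hurwicz score = 308 → Cash.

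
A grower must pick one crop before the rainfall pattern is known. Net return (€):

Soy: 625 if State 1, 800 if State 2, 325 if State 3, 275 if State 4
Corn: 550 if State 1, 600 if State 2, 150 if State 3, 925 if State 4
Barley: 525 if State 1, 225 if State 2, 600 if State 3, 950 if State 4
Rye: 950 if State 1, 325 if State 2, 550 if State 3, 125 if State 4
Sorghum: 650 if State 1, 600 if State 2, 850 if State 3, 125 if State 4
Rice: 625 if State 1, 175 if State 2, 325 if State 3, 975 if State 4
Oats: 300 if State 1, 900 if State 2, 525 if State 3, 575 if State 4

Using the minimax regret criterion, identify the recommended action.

Column bests: State 1=950, State 2=900, State 3=850, State 4=975.
Soy regrets: 325, 100, 525, 700 → max 700
Corn regrets: 400, 300, 700, 50 → max 700
Barley regrets: 425, 675, 250, 25 → max 675
Rye regrets: 0, 575, 300, 850 → max 850
Sorghum regrets: 300, 300, 0, 850 → max 850
Rice regrets: 325, 725, 525, 0 → max 725
Oats regrets: 650, 0, 325, 400 → max 650
Smallest max regret = 650 → Oats.

Oats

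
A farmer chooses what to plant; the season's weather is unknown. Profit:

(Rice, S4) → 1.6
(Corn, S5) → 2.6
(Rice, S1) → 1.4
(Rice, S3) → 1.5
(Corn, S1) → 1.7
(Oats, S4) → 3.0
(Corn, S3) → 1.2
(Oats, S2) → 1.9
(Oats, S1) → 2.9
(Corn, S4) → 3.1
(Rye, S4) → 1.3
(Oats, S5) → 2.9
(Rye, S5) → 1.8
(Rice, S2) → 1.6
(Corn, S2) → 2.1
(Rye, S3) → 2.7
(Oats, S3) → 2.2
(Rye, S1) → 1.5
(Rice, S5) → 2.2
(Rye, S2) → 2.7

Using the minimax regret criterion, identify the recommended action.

Oats

Column bests: S1=2.9, S2=2.7, S3=2.7, S4=3.1, S5=2.9.
Corn regrets: 1.2, 0.6, 1.5, 0.0, 0.3 → max 1.5
Oats regrets: 0.0, 0.8, 0.5, 0.1, 0.0 → max 0.8
Rye regrets: 1.4, 0.0, 0.0, 1.8, 1.1 → max 1.8
Rice regrets: 1.5, 1.1, 1.2, 1.5, 0.7 → max 1.5
Smallest max regret = 0.8 → Oats.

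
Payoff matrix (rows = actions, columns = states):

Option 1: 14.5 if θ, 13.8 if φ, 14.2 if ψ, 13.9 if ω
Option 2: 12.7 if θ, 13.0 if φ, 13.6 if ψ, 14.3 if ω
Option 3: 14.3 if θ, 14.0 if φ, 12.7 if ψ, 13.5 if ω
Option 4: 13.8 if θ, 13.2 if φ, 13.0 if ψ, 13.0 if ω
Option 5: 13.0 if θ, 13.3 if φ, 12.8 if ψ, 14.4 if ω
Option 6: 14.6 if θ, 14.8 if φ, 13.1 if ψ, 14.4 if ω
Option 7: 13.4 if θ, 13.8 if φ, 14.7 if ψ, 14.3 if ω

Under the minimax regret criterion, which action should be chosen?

Option 1

Column bests: θ=14.6, φ=14.8, ψ=14.7, ω=14.4.
Option 1 regrets: 0.1, 1.0, 0.5, 0.5 → max 1.0
Option 2 regrets: 1.9, 1.8, 1.1, 0.1 → max 1.9
Option 3 regrets: 0.3, 0.8, 2.0, 0.9 → max 2.0
Option 4 regrets: 0.8, 1.6, 1.7, 1.4 → max 1.7
Option 5 regrets: 1.6, 1.5, 1.9, 0.0 → max 1.9
Option 6 regrets: 0.0, 0.0, 1.6, 0.0 → max 1.6
Option 7 regrets: 1.2, 1.0, 0.0, 0.1 → max 1.2
Smallest max regret = 1.0 → Option 1.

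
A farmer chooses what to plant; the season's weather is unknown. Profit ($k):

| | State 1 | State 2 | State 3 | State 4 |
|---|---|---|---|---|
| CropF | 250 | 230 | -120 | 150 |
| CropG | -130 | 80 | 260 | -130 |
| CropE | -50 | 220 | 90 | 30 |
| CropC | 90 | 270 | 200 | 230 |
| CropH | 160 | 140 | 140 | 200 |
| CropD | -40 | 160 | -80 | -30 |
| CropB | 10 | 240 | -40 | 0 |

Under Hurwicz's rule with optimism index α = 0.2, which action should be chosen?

CropH

CropF: 0.2·250 + 0.8·(-120) = -46
CropG: 0.2·260 + 0.8·(-130) = -52
CropE: 0.2·220 + 0.8·(-50) = 4
CropC: 0.2·270 + 0.8·90 = 126
CropH: 0.2·200 + 0.8·140 = 152
CropD: 0.2·160 + 0.8·(-80) = -32
CropB: 0.2·240 + 0.8·(-40) = 16
Highest Hurwicz score = 152 → CropH.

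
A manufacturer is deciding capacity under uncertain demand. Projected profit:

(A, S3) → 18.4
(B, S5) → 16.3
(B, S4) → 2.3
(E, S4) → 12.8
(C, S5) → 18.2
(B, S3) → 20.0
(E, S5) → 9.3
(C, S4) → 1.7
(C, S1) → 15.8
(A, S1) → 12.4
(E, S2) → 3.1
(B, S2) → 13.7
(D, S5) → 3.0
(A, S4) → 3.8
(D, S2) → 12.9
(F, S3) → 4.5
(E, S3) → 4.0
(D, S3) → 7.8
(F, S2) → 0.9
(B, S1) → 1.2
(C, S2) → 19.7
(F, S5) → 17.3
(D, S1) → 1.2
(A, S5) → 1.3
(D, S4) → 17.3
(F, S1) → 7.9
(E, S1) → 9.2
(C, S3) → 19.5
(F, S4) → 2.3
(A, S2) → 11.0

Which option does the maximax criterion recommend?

B

Row maxima: A=18.4, B=20.0, C=19.7, D=17.3, E=12.8, F=17.3
Best best-case = 20.0 → B.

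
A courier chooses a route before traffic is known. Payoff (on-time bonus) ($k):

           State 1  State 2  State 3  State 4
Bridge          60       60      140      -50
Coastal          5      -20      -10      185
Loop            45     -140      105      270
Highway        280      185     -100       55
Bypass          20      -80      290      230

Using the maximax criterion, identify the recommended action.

Row maxima: Bridge=140, Coastal=185, Loop=270, Highway=280, Bypass=290
Best best-case = 290 → Bypass.

Bypass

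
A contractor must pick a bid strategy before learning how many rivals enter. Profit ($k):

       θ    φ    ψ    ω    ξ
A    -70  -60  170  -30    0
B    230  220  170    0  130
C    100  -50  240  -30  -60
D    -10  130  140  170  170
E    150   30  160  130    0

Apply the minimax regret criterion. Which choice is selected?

B

Column bests: θ=230, φ=220, ψ=240, ω=170, ξ=170.
A regrets: 300, 280, 70, 200, 170 → max 300
B regrets: 0, 0, 70, 170, 40 → max 170
C regrets: 130, 270, 0, 200, 230 → max 270
D regrets: 240, 90, 100, 0, 0 → max 240
E regrets: 80, 190, 80, 40, 170 → max 190
Smallest max regret = 170 → B.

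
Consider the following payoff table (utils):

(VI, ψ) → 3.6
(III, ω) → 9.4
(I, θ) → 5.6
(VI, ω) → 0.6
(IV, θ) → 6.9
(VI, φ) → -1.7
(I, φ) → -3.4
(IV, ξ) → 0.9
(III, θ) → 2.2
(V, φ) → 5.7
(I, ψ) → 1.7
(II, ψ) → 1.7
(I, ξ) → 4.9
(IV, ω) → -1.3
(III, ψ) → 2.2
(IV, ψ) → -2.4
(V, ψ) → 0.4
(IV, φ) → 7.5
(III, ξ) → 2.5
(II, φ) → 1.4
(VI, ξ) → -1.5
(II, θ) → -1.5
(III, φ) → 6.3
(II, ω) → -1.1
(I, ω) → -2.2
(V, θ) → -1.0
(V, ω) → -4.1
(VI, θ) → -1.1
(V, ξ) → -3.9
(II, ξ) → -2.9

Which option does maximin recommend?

III

Row minima: I=-3.4, II=-2.9, III=2.2, IV=-2.4, V=-4.1, VI=-1.7
Best worst-case = 2.2 → III.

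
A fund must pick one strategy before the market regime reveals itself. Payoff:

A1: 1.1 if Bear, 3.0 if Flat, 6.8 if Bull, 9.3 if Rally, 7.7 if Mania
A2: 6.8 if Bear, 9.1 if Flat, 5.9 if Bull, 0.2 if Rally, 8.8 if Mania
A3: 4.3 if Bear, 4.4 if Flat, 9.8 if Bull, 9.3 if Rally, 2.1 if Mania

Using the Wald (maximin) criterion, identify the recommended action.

A3

Row minima: A1=1.1, A2=0.2, A3=2.1
Best worst-case = 2.1 → A3.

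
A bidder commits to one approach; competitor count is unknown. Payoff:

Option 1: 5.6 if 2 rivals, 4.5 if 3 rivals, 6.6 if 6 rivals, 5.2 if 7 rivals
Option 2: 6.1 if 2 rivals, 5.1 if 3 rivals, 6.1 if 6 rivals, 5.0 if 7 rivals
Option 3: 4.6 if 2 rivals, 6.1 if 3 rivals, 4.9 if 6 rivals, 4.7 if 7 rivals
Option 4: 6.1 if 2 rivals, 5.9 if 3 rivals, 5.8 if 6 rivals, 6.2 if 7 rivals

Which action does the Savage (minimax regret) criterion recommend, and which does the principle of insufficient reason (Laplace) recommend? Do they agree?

minimax regret → Option 4; laplace → Option 4 (agree)

Column bests: 2 rivals=6.1, 3 rivals=6.1, 6 rivals=6.6, 7 rivals=6.2.
Option 1 regrets: 0.5, 1.6, 0.0, 1.0 → max 1.6
Option 2 regrets: 0.0, 1.0, 0.5, 1.2 → max 1.2
Option 3 regrets: 1.5, 0.0, 1.7, 1.5 → max 1.7
Option 4 regrets: 0.0, 0.2, 0.8, 0.0 → max 0.8
Smallest max regret = 0.8 → Option 4.
Row averages: Option 1=5.475, Option 2=5.575, Option 3=5.075, Option 4=6
Highest average = 6 → Option 4.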